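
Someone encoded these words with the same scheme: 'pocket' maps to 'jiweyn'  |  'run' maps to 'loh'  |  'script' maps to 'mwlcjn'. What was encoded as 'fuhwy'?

Every letter moves 20 places later in the alphabet, wrapping around z→a.
Reversing it on fuhwy: f−20=l, u−20=a, h−20=n, w−20=c, y−20=e.

lance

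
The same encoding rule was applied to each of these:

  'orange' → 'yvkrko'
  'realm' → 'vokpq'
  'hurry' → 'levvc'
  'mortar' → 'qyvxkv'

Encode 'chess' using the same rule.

Two shifts are in play — +10 for a/e/i/o/u, +4 for every other letter.
For chess: c(cons)+4=g, h(cons)+4=l, e(vowel)+10=o, s(cons)+4=w, s(cons)+4=w.

gloww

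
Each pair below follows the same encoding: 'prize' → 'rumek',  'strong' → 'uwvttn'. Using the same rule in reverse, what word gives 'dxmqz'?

built

In prize: p→r is +2, r→u is +3, i→m is +4, z→e is +5 — the shift increases by 1 each position. The shift increases by 1 at each position, starting from +2: 2, 3, 4, ….
Reversing it on dxmqz: d−2=b, x−3=u, m−4=i, q−5=l, z−6=t.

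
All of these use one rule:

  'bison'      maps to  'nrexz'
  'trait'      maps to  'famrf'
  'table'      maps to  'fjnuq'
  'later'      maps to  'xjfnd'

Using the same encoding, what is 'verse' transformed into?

hndbq

Shifts by position in bison: pos 0: b→n (+12), pos 1: i→r (+9), pos 2: s→e (+12), pos 3: o→x (+9) — repeating every 2. It's a Vigenère-style cipher with numeric key [12,9]: position i shifts by key[i mod 2].
Applying it to verse: v+12=h, e+9=n, r+12=d, s+9=b, e+12=q.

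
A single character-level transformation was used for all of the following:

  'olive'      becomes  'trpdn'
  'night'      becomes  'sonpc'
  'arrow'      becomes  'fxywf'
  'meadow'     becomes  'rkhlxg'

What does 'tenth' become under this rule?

In olive: o→t is +5, l→r is +6, i→p is +7, v→d is +8 — the shift increases by 1 each position. Letter i (0-indexed) is shifted by i+5, so successive shifts are 5, 6, 7, ….
For tenth: t+5=y, e+6=k, n+7=u, t+8=b, h+9=q.

ykubq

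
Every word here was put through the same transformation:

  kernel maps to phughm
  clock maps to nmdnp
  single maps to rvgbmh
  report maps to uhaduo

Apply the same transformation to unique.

Each letter's alphabet position (a=0..z=25) is mapped through 23·x+19 mod 26 — an affine cipher.
On unique: u(20)→23·20+19≡11=l; n(13)→23·13+19≡6=g; i(8)→23·8+19≡21=v; q(16)→23·16+19≡23=x; u(20)→23·20+19≡11=l; e(4)→23·4+19≡7=h (all mod 26).

lgvxlh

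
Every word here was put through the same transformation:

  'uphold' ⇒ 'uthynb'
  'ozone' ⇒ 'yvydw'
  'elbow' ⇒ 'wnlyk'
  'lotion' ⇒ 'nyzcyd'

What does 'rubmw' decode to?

fudge

u(20)→u(20) and p(15)→t(19) fit y≡21x+16 (mod 26); the inverse of 21 mod 26 is 5. This is an affine cipher: with a=0,…,z=25, each position x becomes (21x+16) mod 26.
Undoing it on rubmw: r(17)→5·(17−16)≡5=f; u(20)→5·(20−16)≡20=u; b(1)→5·(1−16)≡3=d; m(12)→5·(12−16)≡6=g; w(22)→5·(22−16)≡4=e (all mod 26).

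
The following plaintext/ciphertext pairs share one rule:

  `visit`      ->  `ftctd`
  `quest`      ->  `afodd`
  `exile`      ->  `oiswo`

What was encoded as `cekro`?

Shifts by position in visit: pos 0: v→f (+10), pos 1: i→t (+11), pos 2: s→c (+10), pos 3: i→t (+11) — repeating every 2. The shifts repeat in a cycle of length 2: positions 0,1,… shift by +10, +11, then the pattern repeats.
Decoding cekro: c−10=s, e−11=t, k−10=a, r−11=g, o−10=e.

stage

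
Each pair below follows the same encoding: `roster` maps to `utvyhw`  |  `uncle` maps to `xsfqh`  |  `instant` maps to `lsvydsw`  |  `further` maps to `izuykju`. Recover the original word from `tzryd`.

quota

Shifts by position in roster: pos 0: r→u (+3), pos 1: o→t (+5), pos 2: s→v (+3), pos 3: t→y (+5) — repeating every 2. The shifts repeat in a cycle of length 2: positions 0,1,… shift by +3, +5, then the pattern repeats.
Reversing it on tzryd: t−3=q, z−5=u, r−3=o, y−5=t, d−3=a.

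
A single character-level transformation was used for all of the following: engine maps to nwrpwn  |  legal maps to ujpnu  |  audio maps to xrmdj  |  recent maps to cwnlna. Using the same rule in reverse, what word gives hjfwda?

The word is reversed, then every letter is shifted forward by 9.
Reversing it on hjfwda: shift back: h−9=y, j−9=a, f−9=w, w−9=n, d−9=u, a−9=r → yawnur; then reverse → runway.

runway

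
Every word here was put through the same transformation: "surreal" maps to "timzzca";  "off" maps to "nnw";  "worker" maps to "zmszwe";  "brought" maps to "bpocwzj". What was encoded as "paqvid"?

The output letters match the input read backwards, each shifted +8: surreal reversed is laerrus. The word is reversed, then every letter is shifted forward by 8.
Decoding paqvid: shift back: p−8=h, a−8=s, q−8=i, v−8=n, i−8=a, d−8=v → hsinav; then reverse → vanish.

vanish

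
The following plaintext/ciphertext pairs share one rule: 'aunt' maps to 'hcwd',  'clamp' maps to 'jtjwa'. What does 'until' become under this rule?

bvcsw

In aunt: a→h is +7, u→c is +8, n→w is +9, t→d is +10 — the shift increases by 1 each position. Letter i (0-indexed) is shifted by i+7, so successive shifts are 7, 8, 9, ….
Applying it to until: u+7=b, n+8=v, t+9=c, i+10=s, l+11=w.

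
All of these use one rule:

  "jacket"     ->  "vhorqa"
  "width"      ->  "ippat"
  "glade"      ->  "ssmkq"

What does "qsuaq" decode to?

elite

Shifts by position in jacket: pos 0: j→v (+12), pos 1: a→h (+7), pos 2: c→o (+12), pos 3: k→r (+7) — repeating every 2. The shifts repeat in a cycle of length 2: positions 0,1,… shift by +12, +7, then the pattern repeats.
Decoding qsuaq: q−12=e, s−7=l, u−12=i, a−7=t, q−12=e.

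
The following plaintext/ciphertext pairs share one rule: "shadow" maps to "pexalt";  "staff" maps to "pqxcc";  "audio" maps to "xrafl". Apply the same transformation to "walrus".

This is a Caesar cipher with shift 23.
Applying it to walrus: w+23=t, a+23=x, l+23=i, r+23=o, u+23=r, s+23=p.

txiorp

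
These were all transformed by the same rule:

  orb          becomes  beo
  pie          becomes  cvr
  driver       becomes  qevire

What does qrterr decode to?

degree

Compare letters: o→b is +13, r→e is +13, b→o is +13 — a constant shift. It's a constant shift of +13 (ROT13).
Decoding qrterr: q−13=d, r−13=e, t−13=g, e−13=r, r−13=e, r−13=e.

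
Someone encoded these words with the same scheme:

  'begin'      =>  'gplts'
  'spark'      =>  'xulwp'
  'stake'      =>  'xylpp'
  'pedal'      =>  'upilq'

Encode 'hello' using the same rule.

The shift depends on letter class: consonant b→g is +5, but vowel e→p is +11. Two shifts are in play — +11 for a/e/i/o/u, +5 for every other letter.
Applying it to hello: h(cons)+5=m, e(vowel)+11=p, l(cons)+5=q, l(cons)+5=q, o(vowel)+11=z.

mpqqz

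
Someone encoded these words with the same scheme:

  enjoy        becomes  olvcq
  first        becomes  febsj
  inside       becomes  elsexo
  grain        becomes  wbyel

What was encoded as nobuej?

e(4)→o(14) and n(13)→l(11) fit y≡17x+24 (mod 26); the inverse of 17 mod 26 is 23. Treating letters as 0–25, the rule is x ↦ 17x + 24 (mod 26).
Decoding nobuej: n(13)→23·(13−24)≡7=h; o(14)→23·(14−24)≡4=e; b(1)→23·(1−24)≡17=r; u(20)→23·(20−24)≡12=m; e(4)→23·(4−24)≡8=i; j(9)→23·(9−24)≡19=t (all mod 26).

hermit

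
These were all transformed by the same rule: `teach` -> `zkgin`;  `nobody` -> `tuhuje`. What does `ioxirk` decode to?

Every letter moves 6 places later in the alphabet, wrapping around z→a.
Reversing it on ioxirk: i−6=c, o−6=i, x−6=r, i−6=c, r−6=l, k−6=e.

circle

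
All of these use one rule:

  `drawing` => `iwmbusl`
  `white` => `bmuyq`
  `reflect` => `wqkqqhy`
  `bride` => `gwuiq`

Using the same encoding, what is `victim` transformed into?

auhyur

Vowels shift forward by 12 and consonants shift forward by 5.
Applying it to victim: v(cons)+5=a, i(vowel)+12=u, c(cons)+5=h, t(cons)+5=y, i(vowel)+12=u, m(cons)+5=r.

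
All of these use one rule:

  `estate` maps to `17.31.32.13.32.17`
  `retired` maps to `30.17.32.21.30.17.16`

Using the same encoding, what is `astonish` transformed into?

13.31.32.27.26.21.31.20

e is letter #5 and maps to 17: an offset of 12. The number is (letter's place in the alphabet, a=1) + 12.
Applying it to astonish: a=1→13, s=19→31, t=20→32, o=15→27, n=14→26, i=9→21, s=19→31, h=8→20.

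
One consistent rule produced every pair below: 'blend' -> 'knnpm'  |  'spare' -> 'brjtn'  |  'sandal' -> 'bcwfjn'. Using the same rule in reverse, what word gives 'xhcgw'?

often

Shifts by position in blend: pos 0: b→k (+9), pos 1: l→n (+2), pos 2: e→n (+9), pos 3: n→p (+2) — repeating every 2. A repeating key of period 2 is used — shifts +9, +2 over and over.
Decoding xhcgw: x−9=o, h−2=f, c−9=t, g−2=e, w−9=n.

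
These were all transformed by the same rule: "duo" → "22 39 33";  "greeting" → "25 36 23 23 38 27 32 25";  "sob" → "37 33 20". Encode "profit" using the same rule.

34 36 33 24 27 38

Letters become their 1-based position plus 18 (so a→19, b→20, …).
Applying it to profit: p=16→34, r=18→36, o=15→33, f=6→24, i=9→27, t=20→38.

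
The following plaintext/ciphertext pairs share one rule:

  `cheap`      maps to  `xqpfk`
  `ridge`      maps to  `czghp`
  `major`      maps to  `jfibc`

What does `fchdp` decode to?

argue

Each letter's alphabet position (a=0..z=25) is mapped through 9·x+5 mod 26 — an affine cipher.
Undoing it on fchdp: f(5)→3·(5−5)≡0=a; c(2)→3·(2−5)≡17=r; h(7)→3·(7−5)≡6=g; d(3)→3·(3−5)≡20=u; p(15)→3·(15−5)≡4=e (all mod 26).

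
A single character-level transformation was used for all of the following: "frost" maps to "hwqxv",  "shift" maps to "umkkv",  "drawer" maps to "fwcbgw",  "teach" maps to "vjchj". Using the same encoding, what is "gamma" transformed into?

Shifts by position in frost: pos 0: f→h (+2), pos 1: r→w (+5), pos 2: o→q (+2), pos 3: s→x (+5) — repeating every 2. It's a Vigenère-style cipher with numeric key [2,5]: position i shifts by key[i mod 2].
On gamma: g+2=i, a+5=f, m+2=o, m+5=r, a+2=c.

iforc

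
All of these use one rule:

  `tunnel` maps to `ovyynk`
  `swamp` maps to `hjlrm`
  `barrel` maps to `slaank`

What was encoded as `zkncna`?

clever

t(19)→o(14) and u(20)→v(21) fit y≡7x+11 (mod 26); the inverse of 7 mod 26 is 15. Each letter's alphabet position (a=0..z=25) is mapped through 7·x+11 mod 26 — an affine cipher.
Decoding zkncna: z(25)→15·(25−11)≡2=c; k(10)→15·(10−11)≡11=l; n(13)→15·(13−11)≡4=e; c(2)→15·(2−11)≡21=v; n(13)→15·(13−11)≡4=e; a(0)→15·(0−11)≡17=r (all mod 26).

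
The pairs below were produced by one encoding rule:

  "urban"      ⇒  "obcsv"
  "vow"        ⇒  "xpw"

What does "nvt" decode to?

The output letters match the input read backwards, each shifted +1: urban reversed is nabru. Two steps: reverse the string, then apply a Caesar shift of +1.
Undoing it on nvt: shift back: n−1=m, v−1=u, t−1=s → mus; then reverse → sum.

sum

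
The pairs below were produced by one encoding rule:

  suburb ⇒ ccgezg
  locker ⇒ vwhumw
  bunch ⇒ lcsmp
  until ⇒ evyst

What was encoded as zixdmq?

pastel

A repeating key of period 3 is used — shifts +10, +8, +5 over and over.
Decoding zixdmq: z−10=p, i−8=a, x−5=s, d−10=t, m−8=e, q−5=l.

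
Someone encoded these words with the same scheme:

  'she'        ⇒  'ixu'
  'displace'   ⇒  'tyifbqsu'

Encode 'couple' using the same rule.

Compare letters: s→i is +16, h→x is +16, e→u is +16 — a constant shift. It's a constant shift of +16 (ROT16).
For couple: c+16=s, o+16=e, u+16=k, p+16=f, l+16=b, e+16=u.

sekfbu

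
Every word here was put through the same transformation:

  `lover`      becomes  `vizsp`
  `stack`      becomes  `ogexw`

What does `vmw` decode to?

The word is reversed, then every letter is shifted forward by 4.
Decoding vmw: shift back: v−4=r, m−4=i, w−4=s → ris; then reverse → sir.

sir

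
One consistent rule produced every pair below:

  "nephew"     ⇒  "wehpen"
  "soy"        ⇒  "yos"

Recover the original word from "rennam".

manner

It's just the letters in reverse order.
Decoding rennam: then reverse → manner.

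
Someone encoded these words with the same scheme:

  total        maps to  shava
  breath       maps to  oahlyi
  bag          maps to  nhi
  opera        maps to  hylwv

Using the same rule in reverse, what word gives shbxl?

The output letters match the input read backwards, each shifted +7: total reversed is latot. Read the word backwards and shift each letter +7.
Reversing it on shbxl: shift back: s−7=l, h−7=a, b−7=u, x−7=q, l−7=e → lauqe; then reverse → equal.

equal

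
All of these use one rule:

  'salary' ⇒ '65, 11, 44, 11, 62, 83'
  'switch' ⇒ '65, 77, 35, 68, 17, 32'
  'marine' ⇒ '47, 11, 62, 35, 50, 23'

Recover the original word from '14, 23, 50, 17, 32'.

The formula is n = 3×(alphabet index, a=1) + 8.
Reversing it on 14, 23, 50, 17, 32: 14→(14−8)÷3=2=b, 23→(23−8)÷3=5=e, 50→(50−8)÷3=14=n, 17→(17−8)÷3=3=c, 32→(32−8)÷3=8=h.

bench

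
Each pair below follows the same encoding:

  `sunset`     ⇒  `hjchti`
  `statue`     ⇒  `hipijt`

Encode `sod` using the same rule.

hds

Compare letters: s→h is +15, u→j is +15, n→c is +15 — a constant shift. Every letter moves 15 places later in the alphabet, wrapping around z→a.
Applying it to sod: s+15=h, o+15=d, d+15=s.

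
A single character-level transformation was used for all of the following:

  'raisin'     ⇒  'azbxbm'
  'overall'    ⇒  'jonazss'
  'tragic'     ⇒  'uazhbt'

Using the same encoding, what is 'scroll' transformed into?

xtajss

r(17)→a(0) and a(0)→z(25) fit y≡23x+25 (mod 26); the inverse of 23 mod 26 is 17. Each letter's alphabet position (a=0..z=25) is mapped through 23·x+25 mod 26 — an affine cipher.
On scroll: s(18)→23·18+25≡23=x; c(2)→23·2+25≡19=t; r(17)→23·17+25≡0=a; o(14)→23·14+25≡9=j; l(11)→23·11+25≡18=s; l(11)→23·11+25≡18=s (all mod 26).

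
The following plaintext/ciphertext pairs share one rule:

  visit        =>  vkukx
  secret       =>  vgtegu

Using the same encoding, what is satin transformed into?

pkvcu

The output letters match the input read backwards, each shifted +2: visit reversed is tisiv. Read the word backwards and shift each letter +2.
For satin: reverse → nitas; then shift: n+2=p, i+2=k, t+2=v, a+2=c, s+2=u.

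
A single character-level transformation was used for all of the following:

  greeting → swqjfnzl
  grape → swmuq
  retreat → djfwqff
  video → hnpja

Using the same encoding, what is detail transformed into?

Shifts by position in greeting: pos 0: g→s (+12), pos 1: r→w (+5), pos 2: e→q (+12), pos 3: e→j (+5) — repeating every 2. The shifts repeat in a cycle of length 2: positions 0,1,… shift by +12, +5, then the pattern repeats.
For detail: d+12=p, e+5=j, t+12=f, a+5=f, i+12=u, l+5=q.

pjffuq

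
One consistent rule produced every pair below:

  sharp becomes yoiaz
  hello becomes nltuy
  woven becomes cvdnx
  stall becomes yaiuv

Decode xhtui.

In sharp: s→y is +6, h→o is +7, a→i is +8, r→a is +9 — the shift increases by 1 each position. The shift increases by 1 at each position, starting from +6: 6, 7, 8, ….
Undoing it on xhtui: x−6=r, h−7=a, t−8=l, u−9=l, i−10=y.

rally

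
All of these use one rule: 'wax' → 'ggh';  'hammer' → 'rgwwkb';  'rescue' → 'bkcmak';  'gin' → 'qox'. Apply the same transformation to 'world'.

gubvn

Two shifts are in play — +6 for a/e/i/o/u, +10 for every other letter.
Applying it to world: w(cons)+10=g, o(vowel)+6=u, r(cons)+10=b, l(cons)+10=v, d(cons)+10=n.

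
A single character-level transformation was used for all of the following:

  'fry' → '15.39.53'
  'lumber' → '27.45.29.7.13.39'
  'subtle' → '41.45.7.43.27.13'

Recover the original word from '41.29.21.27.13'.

The formula is n = 2×(alphabet index, a=1) + 3.
Decoding 41.29.21.27.13: 41→(41−3)÷2=19=s, 29→(29−3)÷2=13=m, 21→(21−3)÷2=9=i, 27→(27−3)÷2=12=l, 13→(13−3)÷2=5=e.

smile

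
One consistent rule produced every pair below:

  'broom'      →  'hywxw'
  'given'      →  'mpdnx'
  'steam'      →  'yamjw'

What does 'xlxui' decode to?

reply

In broom: b→h is +6, r→y is +7, o→w is +8, o→x is +9 — the shift increases by 1 each position. Letter i (0-indexed) is shifted by i+6, so successive shifts are 6, 7, 8, ….
Reversing it on xlxui: x−6=r, l−7=e, x−8=p, u−9=l, i−10=y.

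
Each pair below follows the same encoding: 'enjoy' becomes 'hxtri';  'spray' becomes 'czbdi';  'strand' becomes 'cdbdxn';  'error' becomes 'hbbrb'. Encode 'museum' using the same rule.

wxchxw

The shift depends on letter class: consonant n→x is +10, but vowel e→h is +3. Vowels shift forward by 3 and consonants shift forward by 10.
Applying it to museum: m(cons)+10=w, u(vowel)+3=x, s(cons)+10=c, e(vowel)+3=h, u(vowel)+3=x, m(cons)+10=w.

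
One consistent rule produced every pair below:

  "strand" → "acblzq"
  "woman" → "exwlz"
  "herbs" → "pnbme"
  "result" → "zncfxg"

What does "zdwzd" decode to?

rumor

The shift increases by 1 at each position, starting from +8: 8, 9, 10, ….
Reversing it on zdwzd: z−8=r, d−9=u, w−10=m, z−11=o, d−12=r.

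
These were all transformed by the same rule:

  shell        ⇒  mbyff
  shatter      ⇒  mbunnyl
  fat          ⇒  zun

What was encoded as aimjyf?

It's a constant shift of +20 (ROT20).
Decoding aimjyf: a−20=g, i−20=o, m−20=s, j−20=p, y−20=e, f−20=l.

gospel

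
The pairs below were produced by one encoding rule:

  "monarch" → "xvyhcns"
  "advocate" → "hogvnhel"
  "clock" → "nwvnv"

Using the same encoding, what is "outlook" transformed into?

Two shifts are in play — +7 for a/e/i/o/u, +11 for every other letter.
For outlook: o(vowel)+7=v, u(vowel)+7=b, t(cons)+11=e, l(cons)+11=w, o(vowel)+7=v, o(vowel)+7=v, k(cons)+11=v.

vbewvvv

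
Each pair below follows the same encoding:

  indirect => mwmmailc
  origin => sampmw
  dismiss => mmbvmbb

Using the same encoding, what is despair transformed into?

The rule splits by letter class: vowels +4, consonants +9.
Applying it to despair: d(cons)+9=m, e(vowel)+4=i, s(cons)+9=b, p(cons)+9=y, a(vowel)+4=e, i(vowel)+4=m, r(cons)+9=a.

mibyema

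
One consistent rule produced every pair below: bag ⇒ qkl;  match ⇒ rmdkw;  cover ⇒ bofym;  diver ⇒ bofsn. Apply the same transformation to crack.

umkbm

The output letters match the input read backwards, each shifted +10: bag reversed is gab. Two steps: reverse the string, then apply a Caesar shift of +10.
On crack: reverse → kcarc; then shift: k+10=u, c+10=m, a+10=k, r+10=b, c+10=m.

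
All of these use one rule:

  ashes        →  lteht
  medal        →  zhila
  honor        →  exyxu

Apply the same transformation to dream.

iuhlz

a(0)→l(11) and s(18)→t(19) fit y≡25x+11 (mod 26); the inverse of 25 mod 26 is 25. Treating letters as 0–25, the rule is x ↦ 25x + 11 (mod 26).
For dream: d(3)→25·3+11≡8=i; r(17)→25·17+11≡20=u; e(4)→25·4+11≡7=h; a(0)→25·0+11≡11=l; m(12)→25·12+11≡25=z (all mod 26).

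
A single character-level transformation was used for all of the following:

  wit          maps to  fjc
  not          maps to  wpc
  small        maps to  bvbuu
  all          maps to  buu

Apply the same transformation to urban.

vakbw

The shift depends on letter class: consonant w→f is +9, but vowel i→j is +1. Two shifts are in play — +1 for a/e/i/o/u, +9 for every other letter.
Applying it to urban: u(vowel)+1=v, r(cons)+9=a, b(cons)+9=k, a(vowel)+1=b, n(cons)+9=w.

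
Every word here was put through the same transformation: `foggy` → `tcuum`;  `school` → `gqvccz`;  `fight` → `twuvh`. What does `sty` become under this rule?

Compare letters: f→t is +14, o→c is +14, g→u is +14 — a constant shift. Every letter moves 14 places later in the alphabet, wrapping around z→a.
On sty: s+14=g, t+14=h, y+14=m.

ghm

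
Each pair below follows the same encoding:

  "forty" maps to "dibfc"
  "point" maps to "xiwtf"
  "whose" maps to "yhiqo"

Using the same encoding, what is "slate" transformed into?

qpgfo

f(5)→d(3) and o(14)→i(8) fit y≡15x+6 (mod 26); the inverse of 15 mod 26 is 7. Each letter's alphabet position (a=0..z=25) is mapped through 15·x+6 mod 26 — an affine cipher.
Applying it to slate: s(18)→15·18+6≡16=q; l(11)→15·11+6≡15=p; a(0)→15·0+6≡6=g; t(19)→15·19+6≡5=f; e(4)→15·4+6≡14=o (all mod 26).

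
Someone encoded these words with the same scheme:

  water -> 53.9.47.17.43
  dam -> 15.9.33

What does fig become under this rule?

19.25.21

w(#23)→53 and a(#1)→9: differences scale by 2, so n = 2·pos + 7. The formula is n = 2×(alphabet index, a=1) + 7.
For fig: f=6→19, i=9→25, g=7→21.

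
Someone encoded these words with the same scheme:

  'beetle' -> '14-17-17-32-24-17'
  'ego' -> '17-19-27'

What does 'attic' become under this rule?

13-32-32-21-15

b is letter #2 and maps to 14: an offset of 12. The number is (letter's place in the alphabet, a=1) + 12.
Applying it to attic: a=1→13, t=20→32, t=20→32, i=9→21, c=3→15.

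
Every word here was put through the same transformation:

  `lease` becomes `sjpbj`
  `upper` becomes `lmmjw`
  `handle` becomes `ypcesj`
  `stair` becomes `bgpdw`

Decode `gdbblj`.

tissue

l(11)→s(18) and e(4)→j(9) fit y≡5x+15 (mod 26); the inverse of 5 mod 26 is 21. Treating letters as 0–25, the rule is x ↦ 5x + 15 (mod 26).
Reversing it on gdbblj: g(6)→21·(6−15)≡19=t; d(3)→21·(3−15)≡8=i; b(1)→21·(1−15)≡18=s; b(1)→21·(1−15)≡18=s; l(11)→21·(11−15)≡20=u; j(9)→21·(9−15)≡4=e (all mod 26).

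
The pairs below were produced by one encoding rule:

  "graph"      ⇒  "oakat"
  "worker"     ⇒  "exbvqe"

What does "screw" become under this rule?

In graph: g→o is +8, r→a is +9, a→k is +10, p→a is +11 — the shift increases by 1 each position. Each letter shifts forward by (position + 8), i.e. 8, 9, 10, … — the shift grows by one for each successive letter.
On screw: s+8=a, c+9=l, r+10=b, e+11=p, w+12=i.

albpi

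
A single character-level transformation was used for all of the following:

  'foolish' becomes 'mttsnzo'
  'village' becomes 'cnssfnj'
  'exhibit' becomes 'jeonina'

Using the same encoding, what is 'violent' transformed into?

The shift depends on letter class: consonant f→m is +7, but vowel o→t is +5. Two shifts are in play — +5 for a/e/i/o/u, +7 for every other letter.
On violent: v(cons)+7=c, i(vowel)+5=n, o(vowel)+5=t, l(cons)+7=s, e(vowel)+5=j, n(cons)+7=u, t(cons)+7=a.

cntsjua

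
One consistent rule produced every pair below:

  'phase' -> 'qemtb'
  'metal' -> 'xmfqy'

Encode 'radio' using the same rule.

The output letters match the input read backwards, each shifted +12: phase reversed is esahp. The word is reversed, then every letter is shifted forward by 12.
Applying it to radio: reverse → oidar; then shift: o+12=a, i+12=u, d+12=p, a+12=m, r+12=d.

aupmd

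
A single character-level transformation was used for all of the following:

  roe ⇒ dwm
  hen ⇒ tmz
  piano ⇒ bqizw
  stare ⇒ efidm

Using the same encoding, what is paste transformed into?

biefm

The shift depends on letter class: consonant r→d is +12, but vowel o→w is +8. Two shifts are in play — +8 for a/e/i/o/u, +12 for every other letter.
For paste: p(cons)+12=b, a(vowel)+8=i, s(cons)+12=e, t(cons)+12=f, e(vowel)+8=m.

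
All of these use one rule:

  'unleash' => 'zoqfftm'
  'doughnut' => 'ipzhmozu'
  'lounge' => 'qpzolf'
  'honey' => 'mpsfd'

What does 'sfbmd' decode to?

newly

Shifts by position in unleash: pos 0: u→z (+5), pos 1: n→o (+1), pos 2: l→q (+5), pos 3: e→f (+1) — repeating every 2. A repeating key of period 2 is used — shifts +5, +1 over and over.
Undoing it on sfbmd: s−5=n, f−1=e, b−5=w, m−1=l, d−5=y.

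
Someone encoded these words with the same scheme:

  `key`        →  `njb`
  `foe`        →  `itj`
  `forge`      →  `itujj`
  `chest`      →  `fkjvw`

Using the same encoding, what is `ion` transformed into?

ntq

Two shifts are in play — +5 for a/e/i/o/u, +3 for every other letter.
For ion: i(vowel)+5=n, o(vowel)+5=t, n(cons)+3=q.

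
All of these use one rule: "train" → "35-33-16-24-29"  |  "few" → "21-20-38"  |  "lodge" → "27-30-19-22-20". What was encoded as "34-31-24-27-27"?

t is letter #20 and maps to 35: an offset of 15. Letters become their 1-based position plus 15 (so a→16, b→17, …).
Reversing it on 34-31-24-27-27: 34→(34−15)÷1=19=s, 31→(31−15)÷1=16=p, 24→(24−15)÷1=9=i, 27→(27−15)÷1=12=l, 27→(27−15)÷1=12=l.

spill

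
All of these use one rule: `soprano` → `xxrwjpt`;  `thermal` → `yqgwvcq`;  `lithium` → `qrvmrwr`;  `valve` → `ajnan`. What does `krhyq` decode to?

Shifts by position in soprano: pos 0: s→x (+5), pos 1: o→x (+9), pos 2: p→r (+2), pos 3: r→w (+5), pos 4: a→j (+9), pos 5: n→p (+2) — repeating every 3. The shifts repeat in a cycle of length 3: positions 0,1,… shift by +5, +9, +2, then the pattern repeats.
Reversing it on krhyq: k−5=f, r−9=i, h−2=f, y−5=t, q−9=h.

fifth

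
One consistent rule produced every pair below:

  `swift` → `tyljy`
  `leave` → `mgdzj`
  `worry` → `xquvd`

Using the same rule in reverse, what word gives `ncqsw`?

manor

Letter i (0-indexed) is shifted by i+1, so successive shifts are 1, 2, 3, ….
Decoding ncqsw: n−1=m, c−2=a, q−3=n, s−4=o, w−5=r.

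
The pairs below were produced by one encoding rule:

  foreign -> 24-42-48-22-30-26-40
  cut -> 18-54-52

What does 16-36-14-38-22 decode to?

blame

f(#6)→24 and o(#15)→42: differences scale by 2, so n = 2·pos + 12. The formula is n = 2×(alphabet index, a=1) + 12.
Decoding 16-36-14-38-22: 16→(16−12)÷2=2=b, 36→(36−12)÷2=12=l, 14→(14−12)÷2=1=a, 38→(38−12)÷2=13=m, 22→(22−12)÷2=5=e.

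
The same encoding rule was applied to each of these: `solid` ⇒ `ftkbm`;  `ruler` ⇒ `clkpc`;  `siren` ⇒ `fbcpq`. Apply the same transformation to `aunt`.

This is an affine cipher: with a=0,…,z=25, each position x becomes (3x+3) mod 26.
On aunt: a(0)→3·0+3≡3=d; u(20)→3·20+3≡11=l; n(13)→3·13+3≡16=q; t(19)→3·19+3≡8=i (all mod 26).

dlqi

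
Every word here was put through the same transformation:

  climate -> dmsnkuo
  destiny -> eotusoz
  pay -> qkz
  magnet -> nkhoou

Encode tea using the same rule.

uok

The shift depends on letter class: consonant c→d is +1, but vowel i→s is +10. The rule splits by letter class: vowels +10, consonants +1.
For tea: t(cons)+1=u, e(vowel)+10=o, a(vowel)+10=k.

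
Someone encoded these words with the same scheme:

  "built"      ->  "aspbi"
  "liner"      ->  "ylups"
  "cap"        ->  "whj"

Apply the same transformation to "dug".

The output letters match the input read backwards, each shifted +7: built reversed is tliub. Read the word backwards and shift each letter +7.
On dug: reverse → gud; then shift: g+7=n, u+7=b, d+7=k.

nbk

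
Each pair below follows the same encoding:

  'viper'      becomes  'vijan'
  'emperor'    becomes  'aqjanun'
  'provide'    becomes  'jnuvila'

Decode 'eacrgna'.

This is an affine cipher: with a=0,…,z=25, each position x becomes (15x+18) mod 26.
Reversing it on eacrgna: e(4)→7·(4−18)≡6=g; a(0)→7·(0−18)≡4=e; c(2)→7·(2−18)≡18=s; r(17)→7·(17−18)≡19=t; g(6)→7·(6−18)≡20=u; n(13)→7·(13−18)≡17=r; a(0)→7·(0−18)≡4=e (all mod 26).

gesture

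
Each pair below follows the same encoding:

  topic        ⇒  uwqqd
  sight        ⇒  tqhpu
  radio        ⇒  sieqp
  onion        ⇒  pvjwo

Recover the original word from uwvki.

Shifts by position in topic: pos 0: t→u (+1), pos 1: o→w (+8), pos 2: p→q (+1), pos 3: i→q (+8) — repeating every 2. The shifts repeat in a cycle of length 2: positions 0,1,… shift by +1, +8, then the pattern repeats.
Undoing it on uwvki: u−1=t, w−8=o, v−1=u, k−8=c, i−1=h.

touch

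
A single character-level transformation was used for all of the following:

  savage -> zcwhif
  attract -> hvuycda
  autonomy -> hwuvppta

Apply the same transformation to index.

ppelz

Shifts by position in savage: pos 0: s→z (+7), pos 1: a→c (+2), pos 2: v→w (+1), pos 3: a→h (+7), pos 4: g→i (+2), pos 5: e→f (+1) — repeating every 3. A repeating key of period 3 is used — shifts +7, +2, +1 over and over.
On index: i+7=p, n+2=p, d+1=e, e+7=l, x+2=z.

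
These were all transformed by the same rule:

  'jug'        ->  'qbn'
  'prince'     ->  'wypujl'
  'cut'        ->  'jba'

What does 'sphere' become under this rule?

Every letter moves 7 places later in the alphabet, wrapping around z→a.
On sphere: s+7=z, p+7=w, h+7=o, e+7=l, r+7=y, e+7=l.

zwolyl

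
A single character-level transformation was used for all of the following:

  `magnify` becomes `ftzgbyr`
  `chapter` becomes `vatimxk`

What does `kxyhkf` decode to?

reform

Compare letters: m→f is +19, a→t is +19, g→z is +19 — a constant shift. Every letter moves 19 places later in the alphabet, wrapping around z→a.
Reversing it on kxyhkf: k−19=r, x−19=e, y−19=f, h−19=o, k−19=r, f−19=m.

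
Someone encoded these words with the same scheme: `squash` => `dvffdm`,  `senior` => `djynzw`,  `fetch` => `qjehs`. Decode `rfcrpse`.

Shifts by position in squash: pos 0: s→d (+11), pos 1: q→v (+5), pos 2: u→f (+11), pos 3: a→f (+5) — repeating every 2. It's a Vigenère-style cipher with numeric key [11,5]: position i shifts by key[i mod 2].
Decoding rfcrpse: r−11=g, f−5=a, c−11=r, r−5=m, p−11=e, s−5=n, e−11=t.

garment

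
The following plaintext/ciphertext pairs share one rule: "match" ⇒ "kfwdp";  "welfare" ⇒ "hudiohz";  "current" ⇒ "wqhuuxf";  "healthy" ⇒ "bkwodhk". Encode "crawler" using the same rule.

uhozduf

Read the word backwards and shift each letter +3.
Applying it to crawler: reverse → relwarc; then shift: r+3=u, e+3=h, l+3=o, w+3=z, a+3=d, r+3=u, c+3=f.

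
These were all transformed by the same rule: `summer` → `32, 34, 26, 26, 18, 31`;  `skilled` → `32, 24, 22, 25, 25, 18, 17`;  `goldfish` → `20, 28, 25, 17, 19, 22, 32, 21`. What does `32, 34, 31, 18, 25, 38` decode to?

surely

s is letter #19 and maps to 32: an offset of 13. The number is (letter's place in the alphabet, a=1) + 13.
Undoing it on 32, 34, 31, 18, 25, 38: 32→(32−13)÷1=19=s, 34→(34−13)÷1=21=u, 31→(31−13)÷1=18=r, 18→(18−13)÷1=5=e, 25→(25−13)÷1=12=l, 38→(38−13)÷1=25=y.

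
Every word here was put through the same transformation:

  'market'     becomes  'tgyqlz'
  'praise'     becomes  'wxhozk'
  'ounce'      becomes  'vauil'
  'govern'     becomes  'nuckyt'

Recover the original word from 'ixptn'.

bring

A repeating key of period 2 is used — shifts +7, +6 over and over.
Undoing it on ixptn: i−7=b, x−6=r, p−7=i, t−6=n, n−7=g.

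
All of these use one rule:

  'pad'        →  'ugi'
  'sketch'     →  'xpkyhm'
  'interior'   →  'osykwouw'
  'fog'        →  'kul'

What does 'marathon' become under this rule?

rgwgymus

The rule splits by letter class: vowels +6, consonants +5.
Applying it to marathon: m(cons)+5=r, a(vowel)+6=g, r(cons)+5=w, a(vowel)+6=g, t(cons)+5=y, h(cons)+5=m, o(vowel)+6=u, n(cons)+5=s.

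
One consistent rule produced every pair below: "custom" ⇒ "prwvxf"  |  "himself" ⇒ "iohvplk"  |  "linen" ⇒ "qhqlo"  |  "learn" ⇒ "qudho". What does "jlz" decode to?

The output letters match the input read backwards, each shifted +3: custom reversed is motsuc. Read the word backwards and shift each letter +3.
Decoding jlz: shift back: j−3=g, l−3=i, z−3=w → giw; then reverse → wig.

wig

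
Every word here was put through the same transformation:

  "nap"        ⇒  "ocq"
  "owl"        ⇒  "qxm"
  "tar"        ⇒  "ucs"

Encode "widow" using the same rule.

The shift depends on letter class: consonant n→o is +1, but vowel a→c is +2. The rule splits by letter class: vowels +2, consonants +1.
For widow: w(cons)+1=x, i(vowel)+2=k, d(cons)+1=e, o(vowel)+2=q, w(cons)+1=x.

xkeqx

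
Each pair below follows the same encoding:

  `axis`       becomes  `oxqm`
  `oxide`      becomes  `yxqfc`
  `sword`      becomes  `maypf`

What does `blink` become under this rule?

lhqbk

This is an affine cipher: with a=0,…,z=25, each position x becomes (23x+14) mod 26.
On blink: b(1)→23·1+14≡11=l; l(11)→23·11+14≡7=h; i(8)→23·8+14≡16=q; n(13)→23·13+14≡1=b; k(10)→23·10+14≡10=k (all mod 26).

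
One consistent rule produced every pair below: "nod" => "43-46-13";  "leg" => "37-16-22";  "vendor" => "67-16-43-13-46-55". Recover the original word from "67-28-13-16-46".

Each letter becomes 3×(its alphabet position, a=1..z=26) + 1.
Undoing it on 67-28-13-16-46: 67→(67−1)÷3=22=v, 28→(28−1)÷3=9=i, 13→(13−1)÷3=4=d, 16→(16−1)÷3=5=e, 46→(46−1)÷3=15=o.

video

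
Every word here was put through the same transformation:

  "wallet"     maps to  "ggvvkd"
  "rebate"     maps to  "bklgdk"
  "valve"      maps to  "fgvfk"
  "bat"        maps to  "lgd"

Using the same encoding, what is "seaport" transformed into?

The rule splits by letter class: vowels +6, consonants +10.
On seaport: s(cons)+10=c, e(vowel)+6=k, a(vowel)+6=g, p(cons)+10=z, o(vowel)+6=u, r(cons)+10=b, t(cons)+10=d.

ckgzubd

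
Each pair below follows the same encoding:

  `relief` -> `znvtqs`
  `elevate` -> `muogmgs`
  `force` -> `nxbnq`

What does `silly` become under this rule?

arvwk

In relief: r→z is +8, e→n is +9, l→v is +10, i→t is +11 — the shift increases by 1 each position. Letter i (0-indexed) is shifted by i+8, so successive shifts are 8, 9, 10, ….
Applying it to silly: s+8=a, i+9=r, l+10=v, l+11=w, y+12=k.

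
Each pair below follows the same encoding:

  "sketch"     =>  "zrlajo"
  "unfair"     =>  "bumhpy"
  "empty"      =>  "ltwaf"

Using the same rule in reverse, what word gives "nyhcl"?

grave

Compare letters: s→z is +7, k→r is +7, e→l is +7 — a constant shift. Each letter is shifted forward by 7 in the alphabet (a Caesar shift of +7).
Undoing it on nyhcl: n−7=g, y−7=r, h−7=a, c−7=v, l−7=e.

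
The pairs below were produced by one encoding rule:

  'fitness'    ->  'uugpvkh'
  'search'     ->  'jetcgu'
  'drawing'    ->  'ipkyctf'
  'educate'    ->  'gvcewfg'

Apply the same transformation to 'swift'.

The output letters match the input read backwards, each shifted +2: fitness reversed is ssentif. Read the word backwards and shift each letter +2.
On swift: reverse → tfiws; then shift: t+2=v, f+2=h, i+2=k, w+2=y, s+2=u.

vhkyu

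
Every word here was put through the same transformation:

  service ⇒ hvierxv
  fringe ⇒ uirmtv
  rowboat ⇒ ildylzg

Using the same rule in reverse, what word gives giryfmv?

Each pair mirrors across the alphabet (s↔h, e↔v, r↔i): positions sum to 25. This is the alphabet-reversal cipher (Atbash): a becomes z, b becomes y, etc.
Undoing it on giryfmv: g↔t, i↔r, r↔i, y↔b, f↔u, m↔n, v↔e.

tribune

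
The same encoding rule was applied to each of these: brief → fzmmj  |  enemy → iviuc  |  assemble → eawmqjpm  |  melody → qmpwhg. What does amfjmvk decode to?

Shifts by position in brief: pos 0: b→f (+4), pos 1: r→z (+8), pos 2: i→m (+4), pos 3: e→m (+8) — repeating every 2. It's a Vigenère-style cipher with numeric key [4,8]: position i shifts by key[i mod 2].
Decoding amfjmvk: a−4=w, m−8=e, f−4=b, j−8=b, m−4=i, v−8=n, k−4=g.

webbing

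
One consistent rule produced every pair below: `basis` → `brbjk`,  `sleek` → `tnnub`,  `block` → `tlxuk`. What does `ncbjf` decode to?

waste

The output letters match the input read backwards, each shifted +9: basis reversed is sisab. Two steps: reverse the string, then apply a Caesar shift of +9.
Decoding ncbjf: shift back: n−9=e, c−9=t, b−9=s, j−9=a, f−9=w → etsaw; then reverse → waste.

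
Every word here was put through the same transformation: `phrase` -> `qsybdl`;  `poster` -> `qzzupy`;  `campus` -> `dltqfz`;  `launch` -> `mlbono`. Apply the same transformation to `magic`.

nlnjn

Shifts by position in phrase: pos 0: p→q (+1), pos 1: h→s (+11), pos 2: r→y (+7), pos 3: a→b (+1), pos 4: s→d (+11), pos 5: e→l (+7) — repeating every 3. It's a Vigenère-style cipher with numeric key [1,11,7]: position i shifts by key[i mod 3].
On magic: m+1=n, a+11=l, g+7=n, i+1=j, c+11=n.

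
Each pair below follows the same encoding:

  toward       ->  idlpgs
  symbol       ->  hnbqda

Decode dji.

Compare letters: t→i is +15, o→d is +15, w→l is +15 — a constant shift. Every letter moves 15 places later in the alphabet, wrapping around z→a.
Decoding dji: d−15=o, j−15=u, i−15=t.

out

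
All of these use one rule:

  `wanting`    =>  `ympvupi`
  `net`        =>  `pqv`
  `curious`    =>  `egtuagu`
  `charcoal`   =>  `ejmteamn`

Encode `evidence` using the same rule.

The shift depends on letter class: consonant w→y is +2, but vowel a→m is +12. Two shifts are in play — +12 for a/e/i/o/u, +2 for every other letter.
For evidence: e(vowel)+12=q, v(cons)+2=x, i(vowel)+12=u, d(cons)+2=f, e(vowel)+12=q, n(cons)+2=p, c(cons)+2=e, e(vowel)+12=q.

qxufqpeq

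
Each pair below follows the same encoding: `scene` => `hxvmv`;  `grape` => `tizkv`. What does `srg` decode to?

Each pair mirrors across the alphabet (s↔h, c↔x, e↔v): positions sum to 25. Each letter is replaced by its mirror in the alphabet: a↔z, b↔y, c↔x, and so on (the Atbash cipher).
Decoding srg: s↔h, r↔i, g↔t.

hit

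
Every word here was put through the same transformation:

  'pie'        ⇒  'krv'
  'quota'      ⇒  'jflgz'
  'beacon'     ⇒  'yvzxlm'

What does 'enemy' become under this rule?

vmvnb

Each pair mirrors across the alphabet (p↔k, i↔r, e↔v): positions sum to 25. Letters are reflected about the middle of the alphabet (position → 25−position): Atbash.
Applying it to enemy: e↔v, n↔m, e↔v, m↔n, y↔b.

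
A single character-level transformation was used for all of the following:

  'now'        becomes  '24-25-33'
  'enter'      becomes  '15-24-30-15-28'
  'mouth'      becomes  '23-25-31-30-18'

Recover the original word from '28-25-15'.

roe

Letters become their 1-based position plus 10 (so a→11, b→12, …).
Decoding 28-25-15: 28→(28−10)÷1=18=r, 25→(25−10)÷1=15=o, 15→(15−10)÷1=5=e.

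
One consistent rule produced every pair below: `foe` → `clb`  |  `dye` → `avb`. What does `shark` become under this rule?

Compare letters: f→c is +23, o→l is +23, e→b is +23 — a constant shift. Every letter moves 23 places later in the alphabet, wrapping around z→a.
On shark: s+23=p, h+23=e, a+23=x, r+23=o, k+23=h.

pexoh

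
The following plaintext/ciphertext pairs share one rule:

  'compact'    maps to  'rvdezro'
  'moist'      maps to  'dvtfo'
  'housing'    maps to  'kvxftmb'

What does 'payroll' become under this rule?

ezhwvuu

c(2)→r(17) and o(14)→v(21) fit y≡9x+25 (mod 26); the inverse of 9 mod 26 is 3. Each letter's alphabet position (a=0..z=25) is mapped through 9·x+25 mod 26 — an affine cipher.
Applying it to payroll: p(15)→9·15+25≡4=e; a(0)→9·0+25≡25=z; y(24)→9·24+25≡7=h; r(17)→9·17+25≡22=w; o(14)→9·14+25≡21=v; l(11)→9·11+25≡20=u; l(11)→9·11+25≡20=u (all mod 26).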